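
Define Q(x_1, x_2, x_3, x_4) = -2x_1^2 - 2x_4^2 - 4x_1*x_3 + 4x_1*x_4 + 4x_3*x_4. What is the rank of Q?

2

The symmetric matrix is A = [[-2, 0, -2, 2], [0, 0, 0, 0], [-2, 0, 0, 2], [2, 0, 2, -2]].
Applying the same elementary operations to the rows and columns of A produces a congruent diagonal matrix with entries -2, 0, 2, 0.
That gives 1 positive, 1 negative, 2 zero pivots.
The rank is the number of nonzero pivots: 2.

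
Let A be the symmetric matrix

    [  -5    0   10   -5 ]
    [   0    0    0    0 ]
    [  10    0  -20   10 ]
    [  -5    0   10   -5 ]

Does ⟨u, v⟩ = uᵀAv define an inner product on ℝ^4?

no

Congruent diagonalization of A (simultaneous row and column reduction) yields pivots -5, 0, 0, 0.
Counting signs: 1 negative, 3 zero.
Hence Q is negative semidefinite.
⟨·,·⟩ is an inner product exactly when A is positive definite.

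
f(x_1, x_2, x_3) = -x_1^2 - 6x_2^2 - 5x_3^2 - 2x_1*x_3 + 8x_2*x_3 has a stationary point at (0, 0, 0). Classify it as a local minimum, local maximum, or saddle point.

local maximum

The Hessian at the origin is H = [[-2, 0, -2], [0, -12, 8], [-2, 8, -10]].
Applying the same elementary operations to the rows and columns of H produces a congruent diagonal matrix with entries -2, -12, -8/3.
Counting signs: 3 negative.
H is negative definite, so the origin is a strict local maximum.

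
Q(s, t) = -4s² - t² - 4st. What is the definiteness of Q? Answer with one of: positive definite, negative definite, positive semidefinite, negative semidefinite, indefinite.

The associated matrix is A = [[-4, -2], [-2, -1]].
Row-reducing A symmetrically gives the diagonal entries -4, 0.
So there are 1 negative, 1 zero pivots.
Hence Q is negative semidefinite.

negative semidefinite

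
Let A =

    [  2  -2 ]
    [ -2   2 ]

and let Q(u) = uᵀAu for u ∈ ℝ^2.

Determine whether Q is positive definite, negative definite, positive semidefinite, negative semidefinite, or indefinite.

positive semidefinite

Congruent diagonalization of A (simultaneous row and column reduction) yields pivots 2, 0.
Counting signs: 1 positive, 1 zero.
Hence Q is positive semidefinite.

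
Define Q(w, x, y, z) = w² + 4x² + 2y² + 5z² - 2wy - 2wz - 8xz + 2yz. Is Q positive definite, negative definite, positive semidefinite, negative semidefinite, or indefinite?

The associated matrix is A = [[1, 0, -1, -1], [0, 4, 0, -4], [-1, 0, 2, 1], [-1, -4, 1, 5]].
Row-reducing A symmetrically gives the diagonal entries 1, 4, 1, 0.
Counting signs: 3 positive, 1 zero.
Hence Q is positive semidefinite.

positive semidefinite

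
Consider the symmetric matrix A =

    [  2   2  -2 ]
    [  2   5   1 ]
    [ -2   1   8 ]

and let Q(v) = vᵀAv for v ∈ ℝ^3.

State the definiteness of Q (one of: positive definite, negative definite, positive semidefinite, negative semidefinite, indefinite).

positive definite

An LDLᵀ factorisation of A has diagonal entries 2, 3, 3.
That gives 3 positive pivots.
Hence Q is positive definite.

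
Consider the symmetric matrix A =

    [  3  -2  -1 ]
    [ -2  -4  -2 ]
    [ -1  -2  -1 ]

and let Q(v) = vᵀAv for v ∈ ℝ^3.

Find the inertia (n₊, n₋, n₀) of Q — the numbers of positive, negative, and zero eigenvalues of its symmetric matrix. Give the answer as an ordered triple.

(1, 1, 1)

Row-reducing A symmetrically gives the diagonal entries 3, -16/3, 0.
Counting signs: 1 positive, 1 negative, 1 zero.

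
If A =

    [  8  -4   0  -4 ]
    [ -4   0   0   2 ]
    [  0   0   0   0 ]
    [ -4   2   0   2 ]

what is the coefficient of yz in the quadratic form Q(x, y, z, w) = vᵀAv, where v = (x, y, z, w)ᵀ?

0

The coefficient of yz is A[2,3] + A[3,2] = 2·0 = 0.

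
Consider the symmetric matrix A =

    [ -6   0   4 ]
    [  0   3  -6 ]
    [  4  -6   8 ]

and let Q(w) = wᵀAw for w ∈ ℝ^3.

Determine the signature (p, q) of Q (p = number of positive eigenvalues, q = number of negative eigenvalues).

Congruent diagonalization of A (simultaneous row and column reduction) yields pivots -6, 3, -4/3.
So there are 1 positive, 2 negative pivots.

(1, 2)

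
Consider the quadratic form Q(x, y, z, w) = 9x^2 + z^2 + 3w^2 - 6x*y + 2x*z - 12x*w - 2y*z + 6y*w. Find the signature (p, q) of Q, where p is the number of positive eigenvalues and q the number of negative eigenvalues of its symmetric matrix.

The associated matrix is A = [[9, -3, 1, -6], [-3, 0, -1, 3], [1, -1, 1, 0], [-6, 3, 0, 3]].
Congruent diagonalization of A (simultaneous row and column reduction) yields pivots 9, -1, 4/3, 0.
That gives 2 positive, 1 negative, 1 zero pivots.

(2, 1)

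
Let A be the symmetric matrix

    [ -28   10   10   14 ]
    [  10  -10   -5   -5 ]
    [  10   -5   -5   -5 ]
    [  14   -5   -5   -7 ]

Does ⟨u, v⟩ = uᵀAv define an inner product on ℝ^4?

no

Symmetric row and column elimination reduces A to a congruent diagonal form with pivots -28, -45/7, -10/9, 0.
So there are 3 negative, 1 zero pivots.
Hence Q is negative semidefinite.
⟨·,·⟩ is an inner product exactly when A is positive definite.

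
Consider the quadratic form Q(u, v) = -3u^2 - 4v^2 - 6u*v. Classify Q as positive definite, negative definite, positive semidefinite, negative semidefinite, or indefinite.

The symmetric matrix is A = [[-3, -3], [-3, -4]].
Congruent diagonalization of A (simultaneous row and column reduction) yields pivots -3, -1.
Counting signs: 2 negative.
Hence Q is negative definite.

negative definite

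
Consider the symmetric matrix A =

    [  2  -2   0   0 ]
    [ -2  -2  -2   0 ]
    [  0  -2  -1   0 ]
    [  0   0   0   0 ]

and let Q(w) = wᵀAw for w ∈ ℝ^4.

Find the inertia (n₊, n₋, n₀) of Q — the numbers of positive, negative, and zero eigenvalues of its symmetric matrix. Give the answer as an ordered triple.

(1, 1, 2)

Symmetric row and column elimination reduces A to a congruent diagonal form with pivots 2, -4, 0, 0.
That gives 1 positive, 1 negative, 2 zero pivots.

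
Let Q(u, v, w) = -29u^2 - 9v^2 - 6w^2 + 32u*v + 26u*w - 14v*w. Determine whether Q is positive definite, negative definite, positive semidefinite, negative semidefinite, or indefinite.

The symmetric matrix is A = [[-29, 16, 13], [16, -9, -7], [13, -7, -6]].
Symmetric row and column elimination reduces A to a congruent diagonal form with pivots -29, -5/29, 0.
So there are 2 negative, 1 zero pivots.
Hence Q is negative semidefinite.

negative semidefinite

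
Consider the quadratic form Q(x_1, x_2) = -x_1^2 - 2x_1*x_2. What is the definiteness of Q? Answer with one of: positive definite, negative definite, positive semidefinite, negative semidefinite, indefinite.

The symmetric matrix of Q is [[-1, -1], [-1, 0]].
For the 2×2 matrix [[-1, -1], [-1, 0]]: det = -1·0 − (-1)² = -1, trace = -1.
det < 0 so the eigenvalues have opposite signs; the form is indefinite.

indefinite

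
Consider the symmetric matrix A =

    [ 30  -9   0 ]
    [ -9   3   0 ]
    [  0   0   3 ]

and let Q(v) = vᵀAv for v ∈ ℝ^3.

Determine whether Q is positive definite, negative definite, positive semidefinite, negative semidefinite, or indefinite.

positive definite

Leading principal minors: Δ_1 = 30, Δ_2 = 9, Δ_3 = 27.
All leading principal minors are positive, so by Sylvester's criterion Q is positive definite.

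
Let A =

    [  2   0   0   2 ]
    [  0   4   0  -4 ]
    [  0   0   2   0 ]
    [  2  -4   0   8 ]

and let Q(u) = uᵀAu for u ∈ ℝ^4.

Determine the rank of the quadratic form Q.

4

Applying the same elementary operations to the rows and columns of A produces a congruent diagonal matrix with entries 2, 4, 2, 2.
That gives 4 positive pivots.
The rank is the number of nonzero pivots: 4.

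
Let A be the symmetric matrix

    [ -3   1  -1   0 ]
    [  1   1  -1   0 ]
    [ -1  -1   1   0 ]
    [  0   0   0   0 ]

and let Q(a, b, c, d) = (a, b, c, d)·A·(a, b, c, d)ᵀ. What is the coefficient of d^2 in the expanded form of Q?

0

The coefficient of d^2 is the diagonal entry A[4,4] = 0.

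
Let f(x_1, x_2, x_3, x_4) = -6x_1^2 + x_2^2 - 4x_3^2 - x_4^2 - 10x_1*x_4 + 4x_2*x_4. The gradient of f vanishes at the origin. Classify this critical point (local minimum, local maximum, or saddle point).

saddle point

The Hessian at the origin is H = [[-12, 0, 0, -10], [0, 2, 0, 4], [0, 0, -8, 0], [-10, 4, 0, -2]].
An LDLᵀ factorisation of H has diagonal entries -12, 2, -8, -5/3.
That gives 1 positive, 3 negative pivots.
H is indefinite, so the origin is a saddle point.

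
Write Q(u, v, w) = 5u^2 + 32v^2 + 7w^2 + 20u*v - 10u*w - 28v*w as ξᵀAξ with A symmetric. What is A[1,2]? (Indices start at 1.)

10

The coefficient of u·v in Q is 20. For a symmetric A this equals A[1,2] + A[2,1] = 2·A[1,2].
So A[1,2] = 20/2 = 10.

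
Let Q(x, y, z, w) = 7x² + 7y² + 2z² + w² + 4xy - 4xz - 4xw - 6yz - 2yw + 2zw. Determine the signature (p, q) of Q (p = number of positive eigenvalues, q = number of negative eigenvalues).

The associated matrix is A = [[7, 2, -2, -2], [2, 7, -3, -1], [-2, -3, 2, 1], [-2, -1, 1, 1]].
An LDLᵀ factorisation of A has diagonal entries 7, 45/7, 23/45, 6/23.
So there are 4 positive pivots.

(4, 0)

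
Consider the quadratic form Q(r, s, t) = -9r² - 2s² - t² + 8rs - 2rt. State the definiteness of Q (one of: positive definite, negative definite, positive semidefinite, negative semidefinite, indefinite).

negative semidefinite

The symmetric matrix is A = [[-9, 4, -1], [4, -2, 0], [-1, 0, -1]].
Row-reducing A symmetrically gives the diagonal entries -9, -2/9, 0.
Counting signs: 2 negative, 1 zero.
Hence Q is negative semidefinite.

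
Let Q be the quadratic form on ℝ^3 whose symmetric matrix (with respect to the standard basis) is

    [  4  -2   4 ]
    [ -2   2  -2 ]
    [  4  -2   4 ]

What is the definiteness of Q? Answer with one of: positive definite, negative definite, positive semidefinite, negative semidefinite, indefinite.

positive semidefinite

Applying the same elementary operations to the rows and columns of A produces a congruent diagonal matrix with entries 4, 1, 0.
So there are 2 positive, 1 zero pivots.
Hence Q is positive semidefinite.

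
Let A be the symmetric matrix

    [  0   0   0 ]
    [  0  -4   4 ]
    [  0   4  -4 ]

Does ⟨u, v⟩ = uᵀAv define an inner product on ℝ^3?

no

Row-reducing A symmetrically gives the diagonal entries 0, -4, 0.
So there are 1 negative, 2 zero pivots.
Hence Q is negative semidefinite.
⟨·,·⟩ is an inner product exactly when A is positive definite.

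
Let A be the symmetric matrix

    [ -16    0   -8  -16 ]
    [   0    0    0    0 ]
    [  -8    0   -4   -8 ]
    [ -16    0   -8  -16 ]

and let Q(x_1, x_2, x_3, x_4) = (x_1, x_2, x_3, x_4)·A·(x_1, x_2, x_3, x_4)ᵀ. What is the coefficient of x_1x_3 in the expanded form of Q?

The coefficient of x_1x_3 is A[1,3] + A[3,1] = 2·(-8) = -16.

-16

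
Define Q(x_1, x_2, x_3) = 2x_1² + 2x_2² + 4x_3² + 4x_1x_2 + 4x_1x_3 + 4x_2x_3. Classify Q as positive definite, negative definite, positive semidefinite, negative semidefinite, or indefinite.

The symmetric matrix is A = [[2, 2, 2], [2, 2, 2], [2, 2, 4]].
Symmetric row and column elimination reduces A to a congruent diagonal form with pivots 2, 0, 2.
Counting signs: 2 positive, 1 zero.
Hence Q is positive semidefinite.

positive semidefinite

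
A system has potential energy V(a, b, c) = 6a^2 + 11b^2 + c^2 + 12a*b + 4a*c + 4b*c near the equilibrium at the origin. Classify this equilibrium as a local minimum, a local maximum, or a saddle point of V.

local minimum

The Hessian at the origin is H = [[12, 12, 4], [12, 22, 4], [4, 4, 2]].
An LDLᵀ factorisation of H has diagonal entries 12, 10, 2/3.
That gives 3 positive pivots.
H is positive definite, so the origin is a strict local minimum.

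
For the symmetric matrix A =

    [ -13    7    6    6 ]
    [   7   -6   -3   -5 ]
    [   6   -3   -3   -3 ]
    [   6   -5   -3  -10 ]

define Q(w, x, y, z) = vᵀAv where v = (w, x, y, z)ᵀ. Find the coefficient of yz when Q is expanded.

The coefficient of yz is A[3,4] + A[4,3] = 2·(-3) = -6.

-6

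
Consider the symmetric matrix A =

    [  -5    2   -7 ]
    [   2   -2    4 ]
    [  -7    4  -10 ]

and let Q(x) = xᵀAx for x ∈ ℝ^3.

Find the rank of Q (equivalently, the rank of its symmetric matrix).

Symmetric row and column elimination reduces A to a congruent diagonal form with pivots -5, -6/5, 1.
That gives 1 positive, 2 negative pivots.
The rank is the number of nonzero pivots: 3.

3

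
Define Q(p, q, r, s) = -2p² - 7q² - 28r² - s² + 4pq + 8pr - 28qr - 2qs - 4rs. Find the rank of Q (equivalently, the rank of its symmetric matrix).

Write A = [[-2, 2, 4, 0], [2, -7, -14, -1], [4, -14, -28, -2], [0, -1, -2, -1]].
Applying the same elementary operations to the rows and columns of A produces a congruent diagonal matrix with entries -2, -5, 0, -4/5.
That gives 3 negative, 1 zero pivots.
The rank is the number of nonzero pivots: 3.

3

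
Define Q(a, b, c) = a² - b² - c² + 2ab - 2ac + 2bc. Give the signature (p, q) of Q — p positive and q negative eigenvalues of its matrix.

The symmetric matrix is A = [[1, 1, -1], [1, -1, 1], [-1, 1, -1]].
Row-reducing A symmetrically gives the diagonal entries 1, -2, 0.
Counting signs: 1 positive, 1 negative, 1 zero.

(1, 1)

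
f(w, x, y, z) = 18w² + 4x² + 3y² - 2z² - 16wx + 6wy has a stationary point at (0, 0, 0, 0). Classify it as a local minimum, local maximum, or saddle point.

The Hessian at the origin is H = [[36, -16, 6, 0], [-16, 8, 0, 0], [6, 0, 6, 0], [0, 0, 0, -4]].
Applying the same elementary operations to the rows and columns of H produces a congruent diagonal matrix with entries 36, 8/9, -3, -4.
That gives 2 positive, 2 negative pivots.
H is indefinite, so the origin is a saddle point.

saddle point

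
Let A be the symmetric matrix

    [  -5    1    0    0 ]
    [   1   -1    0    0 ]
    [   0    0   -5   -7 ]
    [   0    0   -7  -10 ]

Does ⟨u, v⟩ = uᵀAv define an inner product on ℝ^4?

Row-reducing A symmetrically gives the diagonal entries -5, -4/5, -5, -1/5.
Counting signs: 4 negative.
Hence Q is negative definite.
⟨·,·⟩ is an inner product exactly when A is positive definite.

no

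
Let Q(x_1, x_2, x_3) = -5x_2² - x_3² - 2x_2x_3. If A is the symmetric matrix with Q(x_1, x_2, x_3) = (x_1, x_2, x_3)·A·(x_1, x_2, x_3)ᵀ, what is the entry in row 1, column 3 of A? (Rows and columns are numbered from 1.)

0

The coefficient of x_1·x_3 in Q is 0. For a symmetric A this equals A[1,3] + A[3,1] = 2·A[1,3].
So A[1,3] = 0/2 = 0.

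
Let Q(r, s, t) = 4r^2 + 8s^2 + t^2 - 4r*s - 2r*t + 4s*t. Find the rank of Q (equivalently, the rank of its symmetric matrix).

3

The associated matrix is A = [[4, -2, -1], [-2, 8, 2], [-1, 2, 1]].
Row-reducing A symmetrically gives the diagonal entries 4, 7, 3/7.
So there are 3 positive pivots.
The rank is the number of nonzero pivots: 3.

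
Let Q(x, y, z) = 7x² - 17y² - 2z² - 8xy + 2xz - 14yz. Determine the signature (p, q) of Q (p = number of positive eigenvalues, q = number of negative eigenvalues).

Write A = [[7, -4, 1], [-4, -17, -7], [1, -7, -2]].
Row-reducing A symmetrically gives the diagonal entries 7, -135/7, 0.
Counting signs: 1 positive, 1 negative, 1 zero.

(1, 1)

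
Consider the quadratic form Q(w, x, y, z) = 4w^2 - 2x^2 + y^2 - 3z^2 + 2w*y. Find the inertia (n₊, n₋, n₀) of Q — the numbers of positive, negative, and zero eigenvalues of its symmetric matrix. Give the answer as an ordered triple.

The symmetric matrix is A = [[4, 0, 1, 0], [0, -2, 0, 0], [1, 0, 1, 0], [0, 0, 0, -3]].
Congruent diagonalization of A (simultaneous row and column reduction) yields pivots 4, -2, 3/4, -3.
That gives 2 positive, 2 negative pivots.

(2, 2, 0)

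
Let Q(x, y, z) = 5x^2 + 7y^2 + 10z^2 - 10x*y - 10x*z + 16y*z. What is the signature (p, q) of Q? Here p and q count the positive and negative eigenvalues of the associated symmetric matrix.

(3, 0)

Write A = [[5, -5, -5], [-5, 7, 8], [-5, 8, 10]].
Row-reducing A symmetrically gives the diagonal entries 5, 2, 1/2.
So there are 3 positive pivots.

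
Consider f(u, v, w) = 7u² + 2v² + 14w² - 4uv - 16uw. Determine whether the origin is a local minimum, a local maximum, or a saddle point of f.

The Hessian at the origin is H = [[14, -4, -16], [-4, 4, 0], [-16, 0, 28]].
Symmetric row and column elimination reduces H to a congruent diagonal form with pivots 14, 20/7, 12/5.
That gives 3 positive pivots.
H is positive definite, so the origin is a strict local minimum.

local minimum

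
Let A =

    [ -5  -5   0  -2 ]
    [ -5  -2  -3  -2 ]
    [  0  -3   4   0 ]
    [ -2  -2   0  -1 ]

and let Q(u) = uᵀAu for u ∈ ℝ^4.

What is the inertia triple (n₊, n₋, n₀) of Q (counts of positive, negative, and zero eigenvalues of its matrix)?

Symmetric row and column elimination reduces A to a congruent diagonal form with pivots -5, 3, 1, -1/5.
Counting signs: 2 positive, 2 negative.

(2, 2, 0)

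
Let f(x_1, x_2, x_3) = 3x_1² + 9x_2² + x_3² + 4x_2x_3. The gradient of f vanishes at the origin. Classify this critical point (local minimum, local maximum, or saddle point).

local minimum

The Hessian at the origin is H = [[6, 0, 0], [0, 18, 4], [0, 4, 2]].
Row-reducing H symmetrically gives the diagonal entries 6, 18, 10/9.
So there are 3 positive pivots.
H is positive definite, so the origin is a strict local minimum.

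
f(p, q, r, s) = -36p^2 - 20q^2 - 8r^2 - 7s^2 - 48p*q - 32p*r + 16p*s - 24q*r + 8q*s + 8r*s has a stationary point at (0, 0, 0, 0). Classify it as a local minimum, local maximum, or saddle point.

local maximum

The Hessian at the origin is H = [[-72, -48, -32, 16], [-48, -40, -24, 8], [-32, -24, -16, 8], [16, 8, 8, -14]].
Symmetric row and column elimination reduces H to a congruent diagonal form with pivots -72, -8, -8/9, -6.
Counting signs: 4 negative.
H is negative definite, so the origin is a strict local maximum.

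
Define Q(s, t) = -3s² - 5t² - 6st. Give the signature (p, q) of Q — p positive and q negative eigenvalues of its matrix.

(0, 2)

The symmetric matrix is A = [[-3, -3], [-3, -5]].
Congruent diagonalization of A (simultaneous row and column reduction) yields pivots -3, -2.
So there are 2 negative pivots.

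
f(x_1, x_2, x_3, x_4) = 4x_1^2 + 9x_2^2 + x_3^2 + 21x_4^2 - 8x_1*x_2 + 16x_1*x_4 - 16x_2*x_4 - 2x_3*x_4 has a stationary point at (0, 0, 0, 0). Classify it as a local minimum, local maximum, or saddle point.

The Hessian at the origin is H = [[8, -8, 0, 16], [-8, 18, 0, -16], [0, 0, 2, -2], [16, -16, -2, 42]].
Symmetric row and column elimination reduces H to a congruent diagonal form with pivots 8, 10, 2, 8.
So there are 4 positive pivots.
H is positive definite, so the origin is a strict local minimum.

local minimum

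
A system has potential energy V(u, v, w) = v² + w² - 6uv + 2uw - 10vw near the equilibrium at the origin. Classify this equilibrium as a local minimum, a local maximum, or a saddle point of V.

The Hessian at the origin is H = [[0, -6, 2], [-6, 2, -10], [2, -10, 2]].
H is indefinite, so the origin is a saddle point.

saddle point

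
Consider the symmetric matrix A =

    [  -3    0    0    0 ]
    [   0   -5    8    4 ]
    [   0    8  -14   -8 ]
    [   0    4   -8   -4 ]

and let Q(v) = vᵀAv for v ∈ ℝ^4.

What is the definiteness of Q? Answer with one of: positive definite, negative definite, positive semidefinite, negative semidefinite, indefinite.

indefinite

Row-reducing A symmetrically gives the diagonal entries -3, -5, -6/5, 4/3.
That gives 1 positive, 3 negative pivots.
Hence Q is indefinite.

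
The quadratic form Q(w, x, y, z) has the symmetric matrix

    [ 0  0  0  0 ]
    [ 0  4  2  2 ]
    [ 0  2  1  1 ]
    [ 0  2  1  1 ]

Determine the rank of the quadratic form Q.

Applying the same elementary operations to the rows and columns of A produces a congruent diagonal matrix with entries 0, 4, 0, 0.
Counting signs: 1 positive, 3 zero.
The rank is the number of nonzero pivots: 1.

1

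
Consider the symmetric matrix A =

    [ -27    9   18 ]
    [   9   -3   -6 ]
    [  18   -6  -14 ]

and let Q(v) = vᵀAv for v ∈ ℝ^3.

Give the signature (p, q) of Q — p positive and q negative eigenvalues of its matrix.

(0, 2)

Row-reducing A symmetrically gives the diagonal entries -27, 0, -2.
Counting signs: 2 negative, 1 zero.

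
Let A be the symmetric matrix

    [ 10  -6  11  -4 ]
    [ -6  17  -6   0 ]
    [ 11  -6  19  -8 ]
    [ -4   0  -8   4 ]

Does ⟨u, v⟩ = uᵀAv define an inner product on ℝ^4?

yes

Leading principal minors: Δ_1 = 10, Δ_2 = 134, Δ_3 = 921, Δ_4 = 180.
All leading principal minors are positive, so by Sylvester's criterion Q is positive definite.
⟨·,·⟩ is an inner product exactly when A is positive definite.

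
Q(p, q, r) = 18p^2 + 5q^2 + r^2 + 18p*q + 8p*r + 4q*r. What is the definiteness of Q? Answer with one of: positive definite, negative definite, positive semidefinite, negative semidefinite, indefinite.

The symmetric matrix is A = [[18, 9, 4], [9, 5, 2], [4, 2, 1]].
Applying the same elementary operations to the rows and columns of A produces a congruent diagonal matrix with entries 18, 1/2, 1/9.
That gives 3 positive pivots.
Hence Q is positive definite.

positive definite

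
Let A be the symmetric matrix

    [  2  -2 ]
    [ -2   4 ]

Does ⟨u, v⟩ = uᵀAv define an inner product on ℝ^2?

yes

For the 2×2 matrix [[2, -2], [-2, 4]]: det = 2·4 − (-2)² = 4, trace = 6.
det > 0 so both eigenvalues share the sign of the trace; trace = 6 > 0 ⇒ both positive.
⟨·,·⟩ is an inner product exactly when A is positive definite.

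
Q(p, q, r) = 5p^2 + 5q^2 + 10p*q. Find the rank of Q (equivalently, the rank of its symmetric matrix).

Write A = [[5, 5, 0], [5, 5, 0], [0, 0, 0]].
Row-reducing A symmetrically gives the diagonal entries 5, 0, 0.
Counting signs: 1 positive, 2 zero.
The rank is the number of nonzero pivots: 1.

1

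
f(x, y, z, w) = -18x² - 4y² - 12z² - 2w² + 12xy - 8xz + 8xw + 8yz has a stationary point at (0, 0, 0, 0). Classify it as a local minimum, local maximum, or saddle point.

local maximum

The Hessian at the origin is H = [[-36, 12, -8, 8], [12, -8, 8, 0], [-8, 8, -24, 0], [8, 0, 0, -4]].
Congruent diagonalization of H (simultaneous row and column reduction) yields pivots -36, -4, -136/9, -4/17.
That gives 4 negative pivots.
H is negative definite, so the origin is a strict local maximum.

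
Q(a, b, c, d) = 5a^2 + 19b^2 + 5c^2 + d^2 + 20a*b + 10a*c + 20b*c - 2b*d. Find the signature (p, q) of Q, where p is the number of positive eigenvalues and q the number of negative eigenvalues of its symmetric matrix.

(2, 1)

The symmetric matrix is A = [[5, 10, 5, 0], [10, 19, 10, -1], [5, 10, 5, 0], [0, -1, 0, 1]].
Congruent diagonalization of A (simultaneous row and column reduction) yields pivots 5, -1, 0, 2.
That gives 2 positive, 1 negative, 1 zero pivots.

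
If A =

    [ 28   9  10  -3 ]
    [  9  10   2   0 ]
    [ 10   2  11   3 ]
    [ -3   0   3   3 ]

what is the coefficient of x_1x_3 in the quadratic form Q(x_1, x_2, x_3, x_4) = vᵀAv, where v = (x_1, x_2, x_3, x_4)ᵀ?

20

The coefficient of x_1x_3 is A[1,3] + A[3,1] = 2·10 = 20.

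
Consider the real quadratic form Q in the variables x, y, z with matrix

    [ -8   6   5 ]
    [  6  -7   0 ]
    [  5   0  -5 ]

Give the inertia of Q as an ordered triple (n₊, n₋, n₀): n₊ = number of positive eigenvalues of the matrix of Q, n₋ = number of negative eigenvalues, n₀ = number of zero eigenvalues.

Symmetric row and column elimination reduces A to a congruent diagonal form with pivots -8, -5/2, 15/4.
So there are 1 positive, 2 negative pivots.

(1, 2, 0)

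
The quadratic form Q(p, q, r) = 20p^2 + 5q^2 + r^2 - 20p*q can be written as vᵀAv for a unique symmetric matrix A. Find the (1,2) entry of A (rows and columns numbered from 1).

-10

The coefficient of p·q in Q is -20. For a symmetric A this equals A[1,2] + A[2,1] = 2·A[1,2].
So A[1,2] = -20/2 = -10.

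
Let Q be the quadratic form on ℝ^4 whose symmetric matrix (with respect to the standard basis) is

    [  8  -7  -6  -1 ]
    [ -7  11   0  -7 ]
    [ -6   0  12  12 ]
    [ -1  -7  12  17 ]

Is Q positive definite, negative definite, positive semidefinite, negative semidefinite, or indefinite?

Applying the same elementary operations to the rows and columns of A produces a congruent diagonal matrix with entries 8, 39/8, 24/13, 0.
That gives 3 positive, 1 zero pivots.
Hence Q is positive semidefinite.

positive semidefinite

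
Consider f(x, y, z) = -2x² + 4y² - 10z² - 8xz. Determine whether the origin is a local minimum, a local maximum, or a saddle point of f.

The Hessian at the origin is H = [[-4, 0, -8], [0, 8, 0], [-8, 0, -20]].
Symmetric row and column elimination reduces H to a congruent diagonal form with pivots -4, 8, -4.
So there are 1 positive, 2 negative pivots.
H is indefinite, so the origin is a saddle point.

saddle point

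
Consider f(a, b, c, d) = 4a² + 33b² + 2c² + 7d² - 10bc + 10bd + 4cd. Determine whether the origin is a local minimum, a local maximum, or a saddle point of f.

The Hessian at the origin is H = [[8, 0, 0, 0], [0, 66, -10, 10], [0, -10, 4, 4], [0, 10, 4, 14]].
An LDLᵀ factorisation of H has diagonal entries 8, 66, 82/33, 10/41.
That gives 4 positive pivots.
H is positive definite, so the origin is a strict local minimum.

local minimum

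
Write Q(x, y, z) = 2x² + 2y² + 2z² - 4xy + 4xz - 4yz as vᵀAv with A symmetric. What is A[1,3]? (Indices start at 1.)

2

The coefficient of x·z in Q is 4. For a symmetric A this equals A[1,3] + A[3,1] = 2·A[1,3].
So A[1,3] = 4/2 = 2.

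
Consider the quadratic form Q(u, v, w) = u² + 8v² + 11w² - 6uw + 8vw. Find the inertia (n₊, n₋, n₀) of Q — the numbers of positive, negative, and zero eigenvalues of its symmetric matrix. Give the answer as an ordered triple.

The symmetric matrix is A = [[1, 0, -3], [0, 8, 4], [-3, 4, 11]].
Row-reducing A symmetrically gives the diagonal entries 1, 8, 0.
So there are 2 positive, 1 zero pivots.

(2, 0, 1)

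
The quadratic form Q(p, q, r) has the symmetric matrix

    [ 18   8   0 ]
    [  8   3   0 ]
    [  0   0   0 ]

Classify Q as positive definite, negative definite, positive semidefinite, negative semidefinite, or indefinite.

indefinite

Congruent diagonalization of A (simultaneous row and column reduction) yields pivots 18, -5/9, 0.
So there are 1 positive, 1 negative, 1 zero pivots.
Hence Q is indefinite.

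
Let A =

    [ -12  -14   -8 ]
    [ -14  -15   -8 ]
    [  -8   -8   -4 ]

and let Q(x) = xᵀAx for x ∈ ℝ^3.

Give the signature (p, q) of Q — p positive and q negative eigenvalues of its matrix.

(1, 1)

Congruent diagonalization of A (simultaneous row and column reduction) yields pivots -12, 4/3, 0.
So there are 1 positive, 1 negative, 1 zero pivots.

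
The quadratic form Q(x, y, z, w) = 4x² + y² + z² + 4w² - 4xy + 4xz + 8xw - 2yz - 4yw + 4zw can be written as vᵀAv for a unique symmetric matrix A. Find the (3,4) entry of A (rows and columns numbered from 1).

2

The coefficient of z·w in Q is 4. For a symmetric A this equals A[3,4] + A[4,3] = 2·A[3,4].
So A[3,4] = 4/2 = 2.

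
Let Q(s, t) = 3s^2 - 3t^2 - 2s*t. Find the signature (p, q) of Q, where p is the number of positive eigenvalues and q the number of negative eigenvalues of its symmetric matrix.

(1, 1)

The associated matrix is A = [[3, -1], [-1, -3]].
Congruent diagonalization of A (simultaneous row and column reduction) yields pivots 3, -10/3.
So there are 1 positive, 1 negative pivots.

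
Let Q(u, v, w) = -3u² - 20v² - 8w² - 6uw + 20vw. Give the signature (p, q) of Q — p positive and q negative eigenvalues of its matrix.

(0, 2)

The symmetric matrix is A = [[-3, 0, -3], [0, -20, 10], [-3, 10, -8]].
Congruent diagonalization of A (simultaneous row and column reduction) yields pivots -3, -20, 0.
That gives 2 negative, 1 zero pivots.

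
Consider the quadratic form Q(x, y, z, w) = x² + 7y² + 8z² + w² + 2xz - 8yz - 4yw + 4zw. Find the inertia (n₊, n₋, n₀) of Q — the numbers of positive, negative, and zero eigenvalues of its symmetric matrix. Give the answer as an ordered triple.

(4, 0, 0)

Write A = [[1, 0, 1, 0], [0, 7, -4, -2], [1, -4, 8, 2], [0, -2, 2, 1]].
Symmetric row and column elimination reduces A to a congruent diagonal form with pivots 1, 7, 33/7, 3/11.
So there are 4 positive pivots.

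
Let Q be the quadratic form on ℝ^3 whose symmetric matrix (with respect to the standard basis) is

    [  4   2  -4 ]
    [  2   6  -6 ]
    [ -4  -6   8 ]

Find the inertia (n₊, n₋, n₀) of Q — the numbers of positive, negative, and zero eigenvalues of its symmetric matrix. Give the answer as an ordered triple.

(3, 0, 0)

Row-reducing A symmetrically gives the diagonal entries 4, 5, 4/5.
Counting signs: 3 positive.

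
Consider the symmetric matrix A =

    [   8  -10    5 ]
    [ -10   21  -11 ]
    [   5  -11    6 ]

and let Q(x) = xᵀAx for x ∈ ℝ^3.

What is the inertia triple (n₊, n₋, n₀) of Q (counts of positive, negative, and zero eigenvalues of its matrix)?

Row-reducing A symmetrically gives the diagonal entries 8, 17/2, 15/68.
Counting signs: 3 positive.

(3, 0, 0)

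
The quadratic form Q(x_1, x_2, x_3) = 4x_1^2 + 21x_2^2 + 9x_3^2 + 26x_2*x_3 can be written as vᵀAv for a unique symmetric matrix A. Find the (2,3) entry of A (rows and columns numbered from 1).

The coefficient of x_2·x_3 in Q is 26. For a symmetric A this equals A[2,3] + A[3,2] = 2·A[2,3].
So A[2,3] = 26/2 = 13.

13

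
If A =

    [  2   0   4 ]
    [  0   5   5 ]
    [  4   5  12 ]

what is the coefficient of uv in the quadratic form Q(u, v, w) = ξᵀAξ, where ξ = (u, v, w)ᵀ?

0

The coefficient of uv is A[1,2] + A[2,1] = 2·0 = 0.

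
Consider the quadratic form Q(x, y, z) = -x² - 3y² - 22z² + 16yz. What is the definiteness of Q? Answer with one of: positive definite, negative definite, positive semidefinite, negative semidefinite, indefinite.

The symmetric matrix of Q is A = [[-1, 0, 0], [0, -3, 8], [0, 8, -22]].
Leading principal minors: Δ_1 = -1, Δ_2 = 3, Δ_3 = -2.
The signs alternate starting with Δ_1 < 0, so by Sylvester's criterion Q is negative definite.

negative definite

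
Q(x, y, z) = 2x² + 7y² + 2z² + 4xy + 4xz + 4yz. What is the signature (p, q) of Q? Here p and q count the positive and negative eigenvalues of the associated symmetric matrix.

(2, 0)

The symmetric matrix is A = [[2, 2, 2], [2, 7, 2], [2, 2, 2]].
Applying the same elementary operations to the rows and columns of A produces a congruent diagonal matrix with entries 2, 5, 0.
That gives 2 positive, 1 zero pivots.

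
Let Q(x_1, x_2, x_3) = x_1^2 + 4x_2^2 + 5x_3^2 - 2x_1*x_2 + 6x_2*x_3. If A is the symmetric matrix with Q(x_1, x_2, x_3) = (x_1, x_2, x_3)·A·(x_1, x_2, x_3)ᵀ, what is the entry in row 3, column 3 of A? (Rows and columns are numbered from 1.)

5

The coefficient of x_3^2 in Q is 5, and that is exactly A[3,3].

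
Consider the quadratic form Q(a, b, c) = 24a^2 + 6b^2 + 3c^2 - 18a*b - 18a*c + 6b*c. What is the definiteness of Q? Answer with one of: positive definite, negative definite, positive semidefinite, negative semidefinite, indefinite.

indefinite

Write A = [[24, -9, -9], [-9, 6, 3], [-9, 3, 3]].
Applying the same elementary operations to the rows and columns of A produces a congruent diagonal matrix with entries 24, 21/8, -3/7.
That gives 2 positive, 1 negative pivots.
Hence Q is indefinite.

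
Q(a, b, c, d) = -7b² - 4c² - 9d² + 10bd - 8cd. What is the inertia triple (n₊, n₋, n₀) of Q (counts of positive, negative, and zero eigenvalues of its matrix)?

The symmetric matrix is A = [[0, 0, 0, 0], [0, -7, 0, 5], [0, 0, -4, -4], [0, 5, -4, -9]].
Congruent diagonalization of A (simultaneous row and column reduction) yields pivots 0, -7, -4, -10/7.
Counting signs: 3 negative, 1 zero.

(0, 3, 1)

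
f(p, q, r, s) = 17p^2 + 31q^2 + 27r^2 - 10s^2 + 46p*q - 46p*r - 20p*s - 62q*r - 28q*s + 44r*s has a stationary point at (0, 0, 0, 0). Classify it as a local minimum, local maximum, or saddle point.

The Hessian at the origin is H = [[34, 46, -46, -20], [46, 62, -62, -28], [-46, -62, 54, 44], [-20, -28, 44, -20]].
An LDLᵀ factorisation of H has diagonal entries 34, -4/17, -8, 4.
Counting signs: 2 positive, 2 negative.
H is indefinite, so the origin is a saddle point.

saddle point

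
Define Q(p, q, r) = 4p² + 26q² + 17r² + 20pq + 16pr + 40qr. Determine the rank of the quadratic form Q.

3

Write A = [[4, 10, 8], [10, 26, 20], [8, 20, 17]].
An LDLᵀ factorisation of A has diagonal entries 4, 1, 1.
So there are 3 positive pivots.
The rank is the number of nonzero pivots: 3.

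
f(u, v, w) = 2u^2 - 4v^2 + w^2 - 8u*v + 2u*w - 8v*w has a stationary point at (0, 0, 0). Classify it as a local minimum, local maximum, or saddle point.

saddle point

The Hessian at the origin is H = [[4, -8, 2], [-8, -8, -8], [2, -8, 2]].
Applying the same elementary operations to the rows and columns of H produces a congruent diagonal matrix with entries 4, -24, 5/3.
Counting signs: 2 positive, 1 negative.
H is indefinite, so the origin is a saddle point.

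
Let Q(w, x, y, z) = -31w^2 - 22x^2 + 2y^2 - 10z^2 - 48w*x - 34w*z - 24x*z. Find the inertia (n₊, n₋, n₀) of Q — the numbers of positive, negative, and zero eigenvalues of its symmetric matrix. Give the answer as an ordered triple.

(1, 3, 0)

The associated matrix is A = [[-31, -24, 0, -17], [-24, -22, 0, -12], [0, 0, 2, 0], [-17, -12, 0, -10]].
An LDLᵀ factorisation of A has diagonal entries -31, -106/31, 2, -15/53.
So there are 1 positive, 3 negative pivots.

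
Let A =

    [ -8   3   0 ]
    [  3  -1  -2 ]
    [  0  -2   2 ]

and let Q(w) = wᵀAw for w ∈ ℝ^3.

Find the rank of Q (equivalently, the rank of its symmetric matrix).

3

Congruent diagonalization of A (simultaneous row and column reduction) yields pivots -8, 1/8, -30.
Counting signs: 1 positive, 2 negative.
The rank is the number of nonzero pivots: 3.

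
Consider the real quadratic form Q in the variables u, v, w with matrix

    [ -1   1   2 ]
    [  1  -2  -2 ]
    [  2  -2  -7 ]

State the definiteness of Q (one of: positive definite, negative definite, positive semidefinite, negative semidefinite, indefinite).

negative definite

Leading principal minors: Δ_1 = -1, Δ_2 = 1, Δ_3 = -3.
The signs alternate starting with Δ_1 < 0, so by Sylvester's criterion Q is negative definite.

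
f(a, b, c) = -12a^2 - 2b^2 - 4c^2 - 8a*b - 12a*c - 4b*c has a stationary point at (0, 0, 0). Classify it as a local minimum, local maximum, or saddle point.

local maximum

The Hessian at the origin is H = [[-24, -8, -12], [-8, -4, -4], [-12, -4, -8]].
Applying the same elementary operations to the rows and columns of H produces a congruent diagonal matrix with entries -24, -4/3, -2.
So there are 3 negative pivots.
H is negative definite, so the origin is a strict local maximum.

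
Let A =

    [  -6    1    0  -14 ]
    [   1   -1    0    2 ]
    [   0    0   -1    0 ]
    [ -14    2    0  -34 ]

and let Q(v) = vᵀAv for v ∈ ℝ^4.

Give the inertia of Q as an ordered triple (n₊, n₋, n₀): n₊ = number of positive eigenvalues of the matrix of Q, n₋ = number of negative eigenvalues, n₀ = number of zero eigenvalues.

(0, 4, 0)

An LDLᵀ factorisation of A has diagonal entries -6, -5/6, -1, -6/5.
Counting signs: 4 negative.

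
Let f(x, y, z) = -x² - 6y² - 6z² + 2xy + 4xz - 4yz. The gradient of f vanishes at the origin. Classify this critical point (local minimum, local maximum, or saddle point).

The Hessian at the origin is H = [[-2, 2, 4], [2, -12, -4], [4, -4, -12]].
Symmetric row and column elimination reduces H to a congruent diagonal form with pivots -2, -10, -4.
That gives 3 negative pivots.
H is negative definite, so the origin is a strict local maximum.

local maximum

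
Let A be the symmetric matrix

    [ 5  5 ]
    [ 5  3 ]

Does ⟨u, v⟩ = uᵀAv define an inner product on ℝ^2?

no

For the 2×2 matrix [[5, 5], [5, 3]]: det = 5·3 − (5)² = -10, trace = 8.
det < 0 so the eigenvalues have opposite signs; the form is indefinite.
⟨·,·⟩ is an inner product exactly when A is positive definite.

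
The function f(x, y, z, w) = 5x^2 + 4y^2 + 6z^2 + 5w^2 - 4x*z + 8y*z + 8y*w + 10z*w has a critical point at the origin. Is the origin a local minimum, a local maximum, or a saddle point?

local minimum

The Hessian at the origin is H = [[10, 0, -4, 0], [0, 8, 8, 8], [-4, 8, 12, 10], [0, 8, 10, 10]].
Congruent diagonalization of H (simultaneous row and column reduction) yields pivots 10, 8, 12/5, 1/3.
So there are 4 positive pivots.
H is positive definite, so the origin is a strict local minimum.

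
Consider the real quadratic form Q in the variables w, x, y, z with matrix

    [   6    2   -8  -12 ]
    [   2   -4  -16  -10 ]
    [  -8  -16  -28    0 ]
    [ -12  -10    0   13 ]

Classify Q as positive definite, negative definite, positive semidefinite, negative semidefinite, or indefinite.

Row-reducing A symmetrically gives the diagonal entries 6, -14/3, -4/7, -1.
That gives 1 positive, 3 negative pivots.
Hence Q is indefinite.

indefinite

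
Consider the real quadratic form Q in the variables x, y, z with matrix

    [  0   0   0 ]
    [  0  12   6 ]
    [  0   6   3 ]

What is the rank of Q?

Congruent diagonalization of A (simultaneous row and column reduction) yields pivots 0, 12, 0.
That gives 1 positive, 2 zero pivots.
The rank is the number of nonzero pivots: 1.

1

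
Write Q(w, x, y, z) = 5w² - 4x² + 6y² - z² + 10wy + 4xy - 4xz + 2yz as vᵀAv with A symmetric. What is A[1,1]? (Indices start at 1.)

5

The coefficient of w² in Q is 5, and that is exactly A[1,1].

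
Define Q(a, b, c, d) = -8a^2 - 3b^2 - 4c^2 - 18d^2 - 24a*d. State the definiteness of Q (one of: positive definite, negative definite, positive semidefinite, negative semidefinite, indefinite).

negative semidefinite

Write A = [[-8, 0, 0, -12], [0, -3, 0, 0], [0, 0, -4, 0], [-12, 0, 0, -18]].
Row-reducing A symmetrically gives the diagonal entries -8, -3, -4, 0.
Counting signs: 3 negative, 1 zero.
Hence Q is negative semidefinite.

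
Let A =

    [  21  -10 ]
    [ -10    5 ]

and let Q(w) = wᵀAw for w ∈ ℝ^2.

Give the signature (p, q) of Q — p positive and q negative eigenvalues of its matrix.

An LDLᵀ factorisation of A has diagonal entries 21, 5/21.
Counting signs: 2 positive.

(2, 0)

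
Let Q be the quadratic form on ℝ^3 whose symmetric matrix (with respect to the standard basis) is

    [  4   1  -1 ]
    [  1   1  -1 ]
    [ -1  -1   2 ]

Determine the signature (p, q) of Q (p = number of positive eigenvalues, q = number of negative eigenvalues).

(3, 0)

Applying the same elementary operations to the rows and columns of A produces a congruent diagonal matrix with entries 4, 3/4, 1.
That gives 3 positive pivots.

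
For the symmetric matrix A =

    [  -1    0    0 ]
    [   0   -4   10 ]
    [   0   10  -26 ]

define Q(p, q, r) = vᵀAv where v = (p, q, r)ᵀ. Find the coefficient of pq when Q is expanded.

0

The coefficient of pq is A[1,2] + A[2,1] = 2·0 = 0.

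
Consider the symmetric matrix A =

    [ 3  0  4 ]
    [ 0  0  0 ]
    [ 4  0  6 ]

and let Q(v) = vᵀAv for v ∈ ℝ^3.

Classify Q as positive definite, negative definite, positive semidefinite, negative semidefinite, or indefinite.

Symmetric row and column elimination reduces A to a congruent diagonal form with pivots 3, 0, 2/3.
That gives 2 positive, 1 zero pivots.
Hence Q is positive semidefinite.

positive semidefinite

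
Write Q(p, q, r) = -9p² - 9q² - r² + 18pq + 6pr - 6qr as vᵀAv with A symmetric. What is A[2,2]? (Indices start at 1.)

-9

The coefficient of q² in Q is -9, and that is exactly A[2,2].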